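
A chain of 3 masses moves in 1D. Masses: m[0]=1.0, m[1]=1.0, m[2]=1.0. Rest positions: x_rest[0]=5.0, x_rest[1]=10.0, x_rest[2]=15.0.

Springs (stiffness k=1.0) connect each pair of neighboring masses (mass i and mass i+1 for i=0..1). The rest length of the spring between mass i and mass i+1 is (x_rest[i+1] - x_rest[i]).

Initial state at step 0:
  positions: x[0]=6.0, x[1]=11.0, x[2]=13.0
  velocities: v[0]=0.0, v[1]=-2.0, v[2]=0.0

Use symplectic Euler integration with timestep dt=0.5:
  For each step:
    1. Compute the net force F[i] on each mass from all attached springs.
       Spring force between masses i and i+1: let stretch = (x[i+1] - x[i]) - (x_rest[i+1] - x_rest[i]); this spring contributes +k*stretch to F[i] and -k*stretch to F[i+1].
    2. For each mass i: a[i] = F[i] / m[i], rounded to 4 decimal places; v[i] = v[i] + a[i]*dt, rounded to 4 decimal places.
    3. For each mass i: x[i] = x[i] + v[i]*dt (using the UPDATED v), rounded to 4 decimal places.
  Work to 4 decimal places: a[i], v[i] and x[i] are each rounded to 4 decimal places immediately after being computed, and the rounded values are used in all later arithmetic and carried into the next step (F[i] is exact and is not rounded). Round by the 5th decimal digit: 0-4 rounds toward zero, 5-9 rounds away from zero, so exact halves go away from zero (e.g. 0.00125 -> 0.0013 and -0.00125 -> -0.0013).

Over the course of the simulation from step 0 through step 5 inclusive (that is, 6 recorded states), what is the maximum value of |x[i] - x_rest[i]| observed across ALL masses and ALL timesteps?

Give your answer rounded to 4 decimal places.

Step 0: x=[6.0000 11.0000 13.0000] v=[0.0000 -2.0000 0.0000]
Step 1: x=[6.0000 9.2500 13.7500] v=[0.0000 -3.5000 1.5000]
Step 2: x=[5.5625 7.8125 14.6250] v=[-0.8750 -2.8750 1.7500]
Step 3: x=[4.4375 7.5156 15.0469] v=[-2.2500 -0.5938 0.8438]
Step 4: x=[2.8320 8.3320 14.8360] v=[-3.2110 1.6328 -0.4219]
Step 5: x=[1.3515 9.3994 14.2491] v=[-2.9610 2.1348 -1.1739]
Max displacement = 3.6485

Answer: 3.6485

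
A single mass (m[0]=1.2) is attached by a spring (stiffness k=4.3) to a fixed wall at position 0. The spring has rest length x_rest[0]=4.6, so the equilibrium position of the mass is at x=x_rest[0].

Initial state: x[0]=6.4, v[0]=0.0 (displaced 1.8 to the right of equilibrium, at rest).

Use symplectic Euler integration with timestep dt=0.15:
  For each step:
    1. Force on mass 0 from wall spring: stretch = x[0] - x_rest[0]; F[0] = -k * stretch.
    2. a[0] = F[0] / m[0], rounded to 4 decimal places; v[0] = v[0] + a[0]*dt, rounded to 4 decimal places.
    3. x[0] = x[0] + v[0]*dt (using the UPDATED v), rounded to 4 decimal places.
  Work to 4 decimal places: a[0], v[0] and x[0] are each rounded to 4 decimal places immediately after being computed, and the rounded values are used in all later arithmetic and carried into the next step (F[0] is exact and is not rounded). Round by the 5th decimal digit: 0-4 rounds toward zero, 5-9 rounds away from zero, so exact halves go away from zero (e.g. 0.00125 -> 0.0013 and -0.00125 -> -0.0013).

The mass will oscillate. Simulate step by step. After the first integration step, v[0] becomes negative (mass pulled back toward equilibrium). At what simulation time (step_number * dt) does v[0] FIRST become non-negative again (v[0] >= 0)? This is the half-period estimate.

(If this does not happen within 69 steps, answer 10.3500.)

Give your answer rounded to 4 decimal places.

Answer: 1.8000

Derivation:
Step 0: x=[6.4000] v=[0.0000]
Step 1: x=[6.2549] v=[-0.9675]
Step 2: x=[5.9764] v=[-1.8570]
Step 3: x=[5.5869] v=[-2.5968]
Step 4: x=[5.1178] v=[-3.1273]
Step 5: x=[4.6070] v=[-3.4056]
Step 6: x=[4.0956] v=[-3.4094]
Step 7: x=[3.6249] v=[-3.1383]
Step 8: x=[3.2328] v=[-2.6142]
Step 9: x=[2.9509] v=[-1.8793]
Step 10: x=[2.8020] v=[-0.9929]
Step 11: x=[2.7980] v=[-0.0265]
Step 12: x=[2.9393] v=[0.9421]
First v>=0 after going negative at step 12, time=1.8000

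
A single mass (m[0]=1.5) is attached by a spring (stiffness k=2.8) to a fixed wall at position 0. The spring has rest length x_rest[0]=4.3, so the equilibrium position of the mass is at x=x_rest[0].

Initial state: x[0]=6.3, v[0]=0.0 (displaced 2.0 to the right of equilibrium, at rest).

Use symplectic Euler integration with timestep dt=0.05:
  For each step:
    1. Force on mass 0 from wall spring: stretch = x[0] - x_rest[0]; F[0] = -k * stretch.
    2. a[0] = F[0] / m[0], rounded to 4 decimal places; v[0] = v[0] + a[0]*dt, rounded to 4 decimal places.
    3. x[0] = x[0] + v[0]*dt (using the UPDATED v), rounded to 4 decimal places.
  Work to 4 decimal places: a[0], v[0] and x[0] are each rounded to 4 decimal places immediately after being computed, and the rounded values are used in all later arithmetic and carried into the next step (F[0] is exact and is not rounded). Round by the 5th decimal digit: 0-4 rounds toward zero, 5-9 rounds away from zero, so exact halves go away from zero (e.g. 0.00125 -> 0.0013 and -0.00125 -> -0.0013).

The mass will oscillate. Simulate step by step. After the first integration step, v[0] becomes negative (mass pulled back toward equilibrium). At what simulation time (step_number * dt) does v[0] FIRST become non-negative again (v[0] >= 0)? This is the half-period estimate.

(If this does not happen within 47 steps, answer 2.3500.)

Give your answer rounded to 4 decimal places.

Step 0: x=[6.3000] v=[0.0000]
Step 1: x=[6.2907] v=[-0.1867]
Step 2: x=[6.2721] v=[-0.3725]
Step 3: x=[6.2443] v=[-0.5566]
Step 4: x=[6.2074] v=[-0.7381]
Step 5: x=[6.1616] v=[-0.9161]
Step 6: x=[6.1071] v=[-1.0899]
Step 7: x=[6.0442] v=[-1.2586]
Step 8: x=[5.9731] v=[-1.4214]
Step 9: x=[5.8942] v=[-1.5776]
Step 10: x=[5.8079] v=[-1.7264]
Step 11: x=[5.7145] v=[-1.8671]
Step 12: x=[5.6145] v=[-1.9991]
Step 13: x=[5.5084] v=[-2.1218]
Step 14: x=[5.3967] v=[-2.2346]
Step 15: x=[5.2799] v=[-2.3370]
Step 16: x=[5.1585] v=[-2.4285]
Step 17: x=[5.0331] v=[-2.5086]
Step 18: x=[4.9043] v=[-2.5770]
Step 19: x=[4.7726] v=[-2.6334]
Step 20: x=[4.6387] v=[-2.6775]
Step 21: x=[4.5032] v=[-2.7091]
Step 22: x=[4.3668] v=[-2.7281]
Step 23: x=[4.2301] v=[-2.7343]
Step 24: x=[4.0937] v=[-2.7278]
Step 25: x=[3.9583] v=[-2.7085]
Step 26: x=[3.8245] v=[-2.6766]
Step 27: x=[3.6929] v=[-2.6322]
Step 28: x=[3.5641] v=[-2.5755]
Step 29: x=[3.4388] v=[-2.5068]
Step 30: x=[3.3175] v=[-2.4264]
Step 31: x=[3.2008] v=[-2.3347]
Step 32: x=[3.0892] v=[-2.2321]
Step 33: x=[2.9832] v=[-2.1191]
Step 34: x=[2.8834] v=[-1.9962]
Step 35: x=[2.7902] v=[-1.8640]
Step 36: x=[2.7040] v=[-1.7231]
Step 37: x=[2.6253] v=[-1.5741]
Step 38: x=[2.5544] v=[-1.4178]
Step 39: x=[2.4917] v=[-1.2549]
Step 40: x=[2.4374] v=[-1.0861]
Step 41: x=[2.3918] v=[-0.9123]
Step 42: x=[2.3551] v=[-0.7342]
Step 43: x=[2.3275] v=[-0.5527]
Step 44: x=[2.3091] v=[-0.3686]
Step 45: x=[2.3000] v=[-0.1828]
Step 46: x=[2.3002] v=[0.0039]
First v>=0 after going negative at step 46, time=2.3000

Answer: 2.3000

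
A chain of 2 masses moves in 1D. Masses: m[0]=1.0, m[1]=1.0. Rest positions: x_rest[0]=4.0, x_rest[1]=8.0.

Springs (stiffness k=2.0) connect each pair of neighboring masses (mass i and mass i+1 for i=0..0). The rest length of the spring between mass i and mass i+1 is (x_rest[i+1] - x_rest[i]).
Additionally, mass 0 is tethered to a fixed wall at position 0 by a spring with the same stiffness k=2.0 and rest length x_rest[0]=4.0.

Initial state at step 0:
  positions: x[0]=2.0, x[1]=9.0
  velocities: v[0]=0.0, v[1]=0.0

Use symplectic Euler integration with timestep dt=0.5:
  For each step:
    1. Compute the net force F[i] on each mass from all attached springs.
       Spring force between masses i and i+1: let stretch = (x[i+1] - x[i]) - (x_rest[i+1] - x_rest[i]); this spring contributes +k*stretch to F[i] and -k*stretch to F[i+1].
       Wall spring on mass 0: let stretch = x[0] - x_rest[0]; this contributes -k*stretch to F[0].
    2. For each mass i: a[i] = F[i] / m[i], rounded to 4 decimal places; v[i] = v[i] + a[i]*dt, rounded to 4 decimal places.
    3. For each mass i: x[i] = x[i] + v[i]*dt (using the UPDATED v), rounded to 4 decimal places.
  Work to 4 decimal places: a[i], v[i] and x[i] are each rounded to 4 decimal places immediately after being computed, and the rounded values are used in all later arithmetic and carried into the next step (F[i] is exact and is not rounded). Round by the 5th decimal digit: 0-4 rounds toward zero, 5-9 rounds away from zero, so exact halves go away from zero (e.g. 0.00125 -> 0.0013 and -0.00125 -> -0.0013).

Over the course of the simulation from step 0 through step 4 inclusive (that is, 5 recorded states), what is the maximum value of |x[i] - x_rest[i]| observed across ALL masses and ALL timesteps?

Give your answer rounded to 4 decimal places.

Step 0: x=[2.0000 9.0000] v=[0.0000 0.0000]
Step 1: x=[4.5000 7.5000] v=[5.0000 -3.0000]
Step 2: x=[6.2500 6.5000] v=[3.5000 -2.0000]
Step 3: x=[5.0000 7.3750] v=[-2.5000 1.7500]
Step 4: x=[2.4375 9.0625] v=[-5.1250 3.3750]
Max displacement = 2.2500

Answer: 2.2500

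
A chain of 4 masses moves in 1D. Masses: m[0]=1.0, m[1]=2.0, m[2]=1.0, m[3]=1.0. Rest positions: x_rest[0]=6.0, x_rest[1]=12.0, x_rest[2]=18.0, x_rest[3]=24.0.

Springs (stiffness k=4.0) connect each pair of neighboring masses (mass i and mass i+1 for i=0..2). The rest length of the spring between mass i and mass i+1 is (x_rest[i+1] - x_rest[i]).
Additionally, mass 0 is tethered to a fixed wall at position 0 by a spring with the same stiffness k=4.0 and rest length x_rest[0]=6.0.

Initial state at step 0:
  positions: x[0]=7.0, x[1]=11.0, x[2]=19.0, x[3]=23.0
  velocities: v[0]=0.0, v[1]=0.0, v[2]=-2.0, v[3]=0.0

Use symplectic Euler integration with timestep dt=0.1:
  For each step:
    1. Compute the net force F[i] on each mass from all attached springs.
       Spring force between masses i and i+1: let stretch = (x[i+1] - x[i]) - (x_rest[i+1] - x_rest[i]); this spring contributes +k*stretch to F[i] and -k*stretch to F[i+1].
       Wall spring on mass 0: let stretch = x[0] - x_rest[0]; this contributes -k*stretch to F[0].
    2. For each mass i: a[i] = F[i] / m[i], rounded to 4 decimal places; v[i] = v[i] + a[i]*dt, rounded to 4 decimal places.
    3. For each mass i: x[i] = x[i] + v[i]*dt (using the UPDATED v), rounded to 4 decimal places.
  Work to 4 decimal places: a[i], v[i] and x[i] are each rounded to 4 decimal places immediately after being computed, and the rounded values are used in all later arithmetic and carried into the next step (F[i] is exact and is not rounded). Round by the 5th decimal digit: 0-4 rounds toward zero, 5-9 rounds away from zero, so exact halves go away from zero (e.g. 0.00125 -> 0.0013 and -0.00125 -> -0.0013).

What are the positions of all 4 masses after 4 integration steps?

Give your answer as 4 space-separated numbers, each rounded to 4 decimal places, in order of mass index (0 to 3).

Answer: 5.9816 11.6377 17.0220 23.5896

Derivation:
Step 0: x=[7.0000 11.0000 19.0000 23.0000] v=[0.0000 0.0000 -2.0000 0.0000]
Step 1: x=[6.8800 11.0800 18.6400 23.0800] v=[-1.2000 0.8000 -3.6000 0.8000]
Step 2: x=[6.6528 11.2272 18.1552 23.2224] v=[-2.2720 1.4720 -4.8480 1.4240]
Step 3: x=[6.3425 11.4215 17.5960 23.4021] v=[-3.1034 1.9427 -5.5923 1.7971]
Step 4: x=[5.9816 11.6377 17.0220 23.5896] v=[-3.6088 2.1618 -5.7397 1.8747]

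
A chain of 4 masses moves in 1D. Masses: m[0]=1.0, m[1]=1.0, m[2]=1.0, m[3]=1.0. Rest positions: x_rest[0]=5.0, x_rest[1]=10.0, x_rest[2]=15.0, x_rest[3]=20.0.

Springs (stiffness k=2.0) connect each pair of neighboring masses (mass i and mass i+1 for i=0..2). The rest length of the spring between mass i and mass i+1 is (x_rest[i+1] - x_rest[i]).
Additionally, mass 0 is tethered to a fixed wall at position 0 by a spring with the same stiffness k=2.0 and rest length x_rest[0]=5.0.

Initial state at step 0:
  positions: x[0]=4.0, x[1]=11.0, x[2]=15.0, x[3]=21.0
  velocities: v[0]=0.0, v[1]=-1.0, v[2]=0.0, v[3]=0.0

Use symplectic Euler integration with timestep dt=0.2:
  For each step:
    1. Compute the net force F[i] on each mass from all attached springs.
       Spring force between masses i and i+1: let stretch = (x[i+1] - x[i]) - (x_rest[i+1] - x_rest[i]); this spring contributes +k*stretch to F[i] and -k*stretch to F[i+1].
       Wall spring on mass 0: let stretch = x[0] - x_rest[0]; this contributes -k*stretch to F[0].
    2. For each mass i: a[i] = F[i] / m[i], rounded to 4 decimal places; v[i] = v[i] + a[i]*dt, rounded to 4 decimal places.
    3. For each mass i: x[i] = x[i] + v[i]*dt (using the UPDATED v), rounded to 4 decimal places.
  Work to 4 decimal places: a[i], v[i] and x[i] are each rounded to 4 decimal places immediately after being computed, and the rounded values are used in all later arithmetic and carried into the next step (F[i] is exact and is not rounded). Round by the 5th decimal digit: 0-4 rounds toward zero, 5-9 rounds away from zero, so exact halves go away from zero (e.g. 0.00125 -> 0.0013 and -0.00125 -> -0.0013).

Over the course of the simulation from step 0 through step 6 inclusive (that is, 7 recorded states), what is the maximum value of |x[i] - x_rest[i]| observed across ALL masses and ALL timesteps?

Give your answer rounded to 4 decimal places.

Step 0: x=[4.0000 11.0000 15.0000 21.0000] v=[0.0000 -1.0000 0.0000 0.0000]
Step 1: x=[4.2400 10.5600 15.1600 20.9200] v=[1.2000 -2.2000 0.8000 -0.4000]
Step 2: x=[4.6464 9.9824 15.4128 20.7792] v=[2.0320 -2.8880 1.2640 -0.7040]
Step 3: x=[5.1080 9.4124 15.6605 20.6091] v=[2.3078 -2.8502 1.2384 -0.8506]
Step 4: x=[5.5053 8.9979 15.8042 20.4431] v=[1.9864 -2.0727 0.7186 -0.8300]
Step 5: x=[5.7416 8.8485 15.7745 20.3060] v=[1.1813 -0.7472 -0.1484 -0.6856]
Step 6: x=[5.7671 9.0046 15.5533 20.2064] v=[0.1274 0.7804 -1.1062 -0.4982]
Max displacement = 1.1515

Answer: 1.1515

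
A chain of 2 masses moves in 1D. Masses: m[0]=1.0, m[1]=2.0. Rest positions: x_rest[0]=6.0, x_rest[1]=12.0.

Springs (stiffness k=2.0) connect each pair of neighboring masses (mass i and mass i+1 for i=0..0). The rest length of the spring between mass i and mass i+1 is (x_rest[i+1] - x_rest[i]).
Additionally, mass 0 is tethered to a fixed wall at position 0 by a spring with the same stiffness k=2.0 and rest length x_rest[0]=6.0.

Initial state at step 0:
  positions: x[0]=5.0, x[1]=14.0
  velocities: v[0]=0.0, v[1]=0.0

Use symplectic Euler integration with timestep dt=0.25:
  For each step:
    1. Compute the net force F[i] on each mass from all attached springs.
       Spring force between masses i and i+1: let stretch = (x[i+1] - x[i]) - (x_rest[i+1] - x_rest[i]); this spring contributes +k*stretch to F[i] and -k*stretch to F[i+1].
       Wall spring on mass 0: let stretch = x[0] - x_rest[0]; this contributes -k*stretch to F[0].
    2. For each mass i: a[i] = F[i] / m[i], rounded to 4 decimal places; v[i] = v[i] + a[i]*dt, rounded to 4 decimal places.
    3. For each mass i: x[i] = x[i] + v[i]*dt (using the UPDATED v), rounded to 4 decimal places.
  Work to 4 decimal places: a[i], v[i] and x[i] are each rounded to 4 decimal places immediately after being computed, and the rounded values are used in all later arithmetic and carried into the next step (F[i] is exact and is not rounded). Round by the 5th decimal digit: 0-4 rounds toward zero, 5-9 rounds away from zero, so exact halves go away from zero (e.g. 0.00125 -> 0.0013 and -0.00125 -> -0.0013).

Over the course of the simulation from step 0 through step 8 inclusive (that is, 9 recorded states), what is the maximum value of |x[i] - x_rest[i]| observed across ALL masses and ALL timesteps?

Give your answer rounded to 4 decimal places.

Answer: 2.3887

Derivation:
Step 0: x=[5.0000 14.0000] v=[0.0000 0.0000]
Step 1: x=[5.5000 13.8125] v=[2.0000 -0.7500]
Step 2: x=[6.3516 13.4805] v=[3.4063 -1.3281]
Step 3: x=[7.3004 13.0779] v=[3.7950 -1.6103]
Step 4: x=[8.0588 12.6892] v=[3.0336 -1.5547]
Step 5: x=[8.3887 12.3861] v=[1.3194 -1.2123]
Step 6: x=[8.1696 12.2082] v=[-0.8763 -0.7117]
Step 7: x=[7.4342 12.1529] v=[-2.9418 -0.2214]
Step 8: x=[6.3593 12.1776] v=[-4.2996 0.0989]
Max displacement = 2.3887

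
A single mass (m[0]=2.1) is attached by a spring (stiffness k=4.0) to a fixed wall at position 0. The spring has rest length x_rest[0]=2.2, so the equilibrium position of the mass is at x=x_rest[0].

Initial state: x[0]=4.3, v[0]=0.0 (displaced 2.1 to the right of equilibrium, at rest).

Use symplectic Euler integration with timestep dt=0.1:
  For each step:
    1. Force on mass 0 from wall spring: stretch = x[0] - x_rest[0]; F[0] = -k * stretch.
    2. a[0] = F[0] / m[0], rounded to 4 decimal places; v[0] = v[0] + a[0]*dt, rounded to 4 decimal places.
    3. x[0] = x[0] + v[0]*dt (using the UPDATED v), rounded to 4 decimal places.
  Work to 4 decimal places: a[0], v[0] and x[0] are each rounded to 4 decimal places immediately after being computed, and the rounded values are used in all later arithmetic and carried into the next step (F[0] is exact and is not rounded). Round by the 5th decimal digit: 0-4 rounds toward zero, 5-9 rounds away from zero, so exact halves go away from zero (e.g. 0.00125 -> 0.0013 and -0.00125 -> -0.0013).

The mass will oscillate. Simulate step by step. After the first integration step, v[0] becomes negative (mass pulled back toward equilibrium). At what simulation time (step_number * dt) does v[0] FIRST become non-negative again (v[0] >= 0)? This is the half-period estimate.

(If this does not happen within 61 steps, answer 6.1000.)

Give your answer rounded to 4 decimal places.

Step 0: x=[4.3000] v=[0.0000]
Step 1: x=[4.2600] v=[-0.4000]
Step 2: x=[4.1808] v=[-0.7924]
Step 3: x=[4.0638] v=[-1.1697]
Step 4: x=[3.9113] v=[-1.5247]
Step 5: x=[3.7262] v=[-1.8507]
Step 6: x=[3.5121] v=[-2.1414]
Step 7: x=[3.2730] v=[-2.3913]
Step 8: x=[3.0134] v=[-2.5957]
Step 9: x=[2.7383] v=[-2.7506]
Step 10: x=[2.4530] v=[-2.8531]
Step 11: x=[2.1629] v=[-2.9013]
Step 12: x=[1.8735] v=[-2.8942]
Step 13: x=[1.5903] v=[-2.8320]
Step 14: x=[1.3187] v=[-2.7159]
Step 15: x=[1.0639] v=[-2.5480]
Step 16: x=[0.8307] v=[-2.3316]
Step 17: x=[0.6236] v=[-2.0708]
Step 18: x=[0.4466] v=[-1.7705]
Step 19: x=[0.3030] v=[-1.4365]
Step 20: x=[0.1955] v=[-1.0752]
Step 21: x=[0.1262] v=[-0.6934]
Step 22: x=[0.0964] v=[-0.2984]
Step 23: x=[0.1066] v=[0.1023]
First v>=0 after going negative at step 23, time=2.3000

Answer: 2.3000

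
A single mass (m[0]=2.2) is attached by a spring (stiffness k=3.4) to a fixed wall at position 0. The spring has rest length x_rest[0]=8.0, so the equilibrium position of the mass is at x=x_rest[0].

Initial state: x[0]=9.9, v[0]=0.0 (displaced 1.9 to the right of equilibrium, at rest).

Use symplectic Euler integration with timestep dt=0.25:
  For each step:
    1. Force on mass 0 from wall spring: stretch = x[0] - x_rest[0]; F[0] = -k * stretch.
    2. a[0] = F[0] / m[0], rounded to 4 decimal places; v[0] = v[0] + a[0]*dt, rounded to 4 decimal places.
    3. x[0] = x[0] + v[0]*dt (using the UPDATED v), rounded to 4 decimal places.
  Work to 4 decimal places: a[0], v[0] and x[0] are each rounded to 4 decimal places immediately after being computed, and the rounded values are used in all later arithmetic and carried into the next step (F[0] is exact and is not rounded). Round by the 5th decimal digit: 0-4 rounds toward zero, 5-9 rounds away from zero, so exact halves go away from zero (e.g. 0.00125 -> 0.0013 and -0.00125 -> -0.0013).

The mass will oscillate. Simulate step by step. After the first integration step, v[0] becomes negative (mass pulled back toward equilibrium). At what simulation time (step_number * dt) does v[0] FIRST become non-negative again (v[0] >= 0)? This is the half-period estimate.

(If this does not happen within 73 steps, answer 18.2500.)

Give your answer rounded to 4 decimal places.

Step 0: x=[9.9000] v=[0.0000]
Step 1: x=[9.7165] v=[-0.7341]
Step 2: x=[9.3672] v=[-1.3973]
Step 3: x=[8.8858] v=[-1.9255]
Step 4: x=[8.3189] v=[-2.2678]
Step 5: x=[7.7212] v=[-2.3910]
Step 6: x=[7.1504] v=[-2.2833]
Step 7: x=[6.6616] v=[-1.9551]
Step 8: x=[6.3021] v=[-1.4380]
Step 9: x=[6.1066] v=[-0.7820]
Step 10: x=[6.0940] v=[-0.0505]
Step 11: x=[6.2655] v=[0.6859]
First v>=0 after going negative at step 11, time=2.7500

Answer: 2.7500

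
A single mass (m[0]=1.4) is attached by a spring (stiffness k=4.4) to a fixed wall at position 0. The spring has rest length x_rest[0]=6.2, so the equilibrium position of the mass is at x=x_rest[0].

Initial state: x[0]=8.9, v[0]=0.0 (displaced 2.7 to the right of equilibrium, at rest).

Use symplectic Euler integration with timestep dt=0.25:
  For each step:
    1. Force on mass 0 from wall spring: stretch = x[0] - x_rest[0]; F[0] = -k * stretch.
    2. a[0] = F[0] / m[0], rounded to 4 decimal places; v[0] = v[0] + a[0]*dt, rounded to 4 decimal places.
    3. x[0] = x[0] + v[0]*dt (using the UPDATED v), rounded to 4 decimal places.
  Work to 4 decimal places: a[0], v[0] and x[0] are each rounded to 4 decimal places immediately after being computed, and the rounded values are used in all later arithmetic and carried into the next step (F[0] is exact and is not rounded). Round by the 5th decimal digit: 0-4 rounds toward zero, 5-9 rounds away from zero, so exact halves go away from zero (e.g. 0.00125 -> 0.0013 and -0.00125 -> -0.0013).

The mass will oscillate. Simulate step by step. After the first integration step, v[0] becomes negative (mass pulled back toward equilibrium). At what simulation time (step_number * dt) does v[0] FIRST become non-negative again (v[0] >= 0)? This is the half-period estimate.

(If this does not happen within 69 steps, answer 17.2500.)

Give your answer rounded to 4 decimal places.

Answer: 2.0000

Derivation:
Step 0: x=[8.9000] v=[0.0000]
Step 1: x=[8.3697] v=[-2.1214]
Step 2: x=[7.4132] v=[-3.8262]
Step 3: x=[6.2184] v=[-4.7794]
Step 4: x=[5.0199] v=[-4.7939]
Step 5: x=[4.0532] v=[-3.8667]
Step 6: x=[3.5082] v=[-2.1799]
Step 7: x=[3.4920] v=[-0.0649]
Step 8: x=[4.0077] v=[2.0628]
First v>=0 after going negative at step 8, time=2.0000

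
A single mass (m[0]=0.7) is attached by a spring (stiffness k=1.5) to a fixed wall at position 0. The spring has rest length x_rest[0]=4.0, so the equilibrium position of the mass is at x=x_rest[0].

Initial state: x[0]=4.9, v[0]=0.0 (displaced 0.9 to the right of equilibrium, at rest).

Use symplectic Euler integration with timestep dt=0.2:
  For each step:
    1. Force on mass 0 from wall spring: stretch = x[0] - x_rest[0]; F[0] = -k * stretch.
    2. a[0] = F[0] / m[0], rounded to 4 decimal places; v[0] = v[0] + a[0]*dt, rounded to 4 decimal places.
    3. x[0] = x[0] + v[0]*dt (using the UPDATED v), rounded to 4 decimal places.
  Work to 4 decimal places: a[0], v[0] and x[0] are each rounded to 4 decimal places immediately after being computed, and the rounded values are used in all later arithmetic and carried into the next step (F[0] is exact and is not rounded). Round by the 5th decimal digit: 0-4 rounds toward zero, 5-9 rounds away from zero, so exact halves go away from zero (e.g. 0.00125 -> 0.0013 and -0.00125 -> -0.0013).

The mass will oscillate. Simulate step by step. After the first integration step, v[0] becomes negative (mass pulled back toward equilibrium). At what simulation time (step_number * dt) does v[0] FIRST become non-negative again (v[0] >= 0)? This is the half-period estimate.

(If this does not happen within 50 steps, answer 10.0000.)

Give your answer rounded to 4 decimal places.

Answer: 2.2000

Derivation:
Step 0: x=[4.9000] v=[0.0000]
Step 1: x=[4.8229] v=[-0.3857]
Step 2: x=[4.6752] v=[-0.7384]
Step 3: x=[4.4696] v=[-1.0278]
Step 4: x=[4.2238] v=[-1.2291]
Step 5: x=[3.9588] v=[-1.3250]
Step 6: x=[3.6973] v=[-1.3073]
Step 7: x=[3.4618] v=[-1.1776]
Step 8: x=[3.2724] v=[-0.9469]
Step 9: x=[3.1454] v=[-0.6351]
Step 10: x=[3.0916] v=[-0.2688]
Step 11: x=[3.1157] v=[0.1205]
First v>=0 after going negative at step 11, time=2.2000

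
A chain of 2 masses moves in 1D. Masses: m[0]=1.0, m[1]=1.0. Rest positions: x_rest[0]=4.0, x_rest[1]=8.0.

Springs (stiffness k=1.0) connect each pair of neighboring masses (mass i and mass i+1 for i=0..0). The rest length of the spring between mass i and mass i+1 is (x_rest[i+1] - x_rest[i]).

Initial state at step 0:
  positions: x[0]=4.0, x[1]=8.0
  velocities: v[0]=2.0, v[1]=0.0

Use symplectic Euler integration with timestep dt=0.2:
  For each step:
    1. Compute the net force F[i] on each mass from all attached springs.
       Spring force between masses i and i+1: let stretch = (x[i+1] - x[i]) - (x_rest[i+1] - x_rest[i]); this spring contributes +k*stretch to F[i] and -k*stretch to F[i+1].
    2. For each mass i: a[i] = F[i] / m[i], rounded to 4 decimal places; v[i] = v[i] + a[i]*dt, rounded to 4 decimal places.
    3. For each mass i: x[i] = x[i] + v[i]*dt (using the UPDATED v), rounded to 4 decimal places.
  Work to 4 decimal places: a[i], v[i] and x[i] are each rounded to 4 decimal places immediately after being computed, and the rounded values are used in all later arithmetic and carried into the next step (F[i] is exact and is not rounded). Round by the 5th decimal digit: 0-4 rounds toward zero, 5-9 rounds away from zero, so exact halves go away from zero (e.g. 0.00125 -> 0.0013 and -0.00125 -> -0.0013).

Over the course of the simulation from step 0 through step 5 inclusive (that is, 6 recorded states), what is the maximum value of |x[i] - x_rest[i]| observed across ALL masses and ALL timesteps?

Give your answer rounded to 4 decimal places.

Answer: 1.7061

Derivation:
Step 0: x=[4.0000 8.0000] v=[2.0000 0.0000]
Step 1: x=[4.4000 8.0000] v=[2.0000 0.0000]
Step 2: x=[4.7840 8.0160] v=[1.9200 0.0800]
Step 3: x=[5.1373 8.0627] v=[1.7664 0.2336]
Step 4: x=[5.4476 8.1524] v=[1.5515 0.4485]
Step 5: x=[5.7061 8.2939] v=[1.2925 0.7075]
Max displacement = 1.7061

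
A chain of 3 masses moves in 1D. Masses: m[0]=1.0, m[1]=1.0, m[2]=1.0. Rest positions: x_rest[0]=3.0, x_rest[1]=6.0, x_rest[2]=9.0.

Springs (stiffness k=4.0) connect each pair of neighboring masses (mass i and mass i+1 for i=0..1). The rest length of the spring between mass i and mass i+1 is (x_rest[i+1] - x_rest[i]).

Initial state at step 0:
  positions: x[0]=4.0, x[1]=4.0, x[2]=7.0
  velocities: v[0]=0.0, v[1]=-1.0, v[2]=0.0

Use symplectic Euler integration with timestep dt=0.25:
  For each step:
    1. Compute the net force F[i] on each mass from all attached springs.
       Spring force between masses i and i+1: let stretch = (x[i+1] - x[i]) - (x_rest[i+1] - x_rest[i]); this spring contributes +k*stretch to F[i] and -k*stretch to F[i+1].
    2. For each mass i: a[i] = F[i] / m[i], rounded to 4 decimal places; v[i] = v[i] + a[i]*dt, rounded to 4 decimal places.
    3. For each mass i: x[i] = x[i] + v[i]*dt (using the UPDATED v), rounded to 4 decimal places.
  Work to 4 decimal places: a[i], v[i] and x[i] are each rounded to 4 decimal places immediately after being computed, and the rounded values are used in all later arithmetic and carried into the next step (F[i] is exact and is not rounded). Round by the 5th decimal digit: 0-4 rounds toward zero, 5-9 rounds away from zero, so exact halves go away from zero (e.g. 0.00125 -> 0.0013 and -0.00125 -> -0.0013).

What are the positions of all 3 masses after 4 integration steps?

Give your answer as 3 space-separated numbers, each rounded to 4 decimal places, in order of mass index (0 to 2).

Answer: 0.2695 5.4570 8.2735

Derivation:
Step 0: x=[4.0000 4.0000 7.0000] v=[0.0000 -1.0000 0.0000]
Step 1: x=[3.2500 4.5000 7.0000] v=[-3.0000 2.0000 0.0000]
Step 2: x=[2.0625 5.3125 7.1250] v=[-4.7500 3.2500 0.5000]
Step 3: x=[0.9375 5.7656 7.5469] v=[-4.5000 1.8125 1.6875]
Step 4: x=[0.2695 5.4570 8.2735] v=[-2.6719 -1.2343 2.9062]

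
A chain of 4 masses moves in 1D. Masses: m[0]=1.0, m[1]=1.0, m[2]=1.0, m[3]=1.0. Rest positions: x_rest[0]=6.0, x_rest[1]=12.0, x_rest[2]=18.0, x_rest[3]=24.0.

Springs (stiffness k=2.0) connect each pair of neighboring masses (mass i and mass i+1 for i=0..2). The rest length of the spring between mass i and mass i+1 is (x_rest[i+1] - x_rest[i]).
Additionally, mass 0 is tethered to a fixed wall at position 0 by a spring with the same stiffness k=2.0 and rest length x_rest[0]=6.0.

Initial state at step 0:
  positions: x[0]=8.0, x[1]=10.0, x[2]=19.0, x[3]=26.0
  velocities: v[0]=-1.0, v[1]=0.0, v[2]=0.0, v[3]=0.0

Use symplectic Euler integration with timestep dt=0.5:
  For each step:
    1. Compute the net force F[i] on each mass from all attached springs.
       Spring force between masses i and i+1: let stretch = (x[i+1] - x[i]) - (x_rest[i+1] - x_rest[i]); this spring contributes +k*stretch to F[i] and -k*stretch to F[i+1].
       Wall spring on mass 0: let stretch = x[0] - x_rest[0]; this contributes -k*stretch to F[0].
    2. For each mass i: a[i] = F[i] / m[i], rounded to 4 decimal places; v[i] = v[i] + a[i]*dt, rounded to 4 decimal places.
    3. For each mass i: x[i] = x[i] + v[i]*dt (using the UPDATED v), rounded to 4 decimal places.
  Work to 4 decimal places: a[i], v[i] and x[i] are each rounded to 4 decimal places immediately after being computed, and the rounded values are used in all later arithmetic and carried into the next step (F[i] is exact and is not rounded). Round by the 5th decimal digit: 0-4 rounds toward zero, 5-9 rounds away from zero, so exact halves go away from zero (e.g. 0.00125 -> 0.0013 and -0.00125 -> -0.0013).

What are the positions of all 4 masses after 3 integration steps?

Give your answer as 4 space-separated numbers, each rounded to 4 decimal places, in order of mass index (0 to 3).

Answer: 6.1250 12.1250 20.0000 23.1250

Derivation:
Step 0: x=[8.0000 10.0000 19.0000 26.0000] v=[-1.0000 0.0000 0.0000 0.0000]
Step 1: x=[4.5000 13.5000 18.0000 25.5000] v=[-7.0000 7.0000 -2.0000 -1.0000]
Step 2: x=[3.2500 14.7500 18.5000 24.2500] v=[-2.5000 2.5000 1.0000 -2.5000]
Step 3: x=[6.1250 12.1250 20.0000 23.1250] v=[5.7500 -5.2500 3.0000 -2.2500]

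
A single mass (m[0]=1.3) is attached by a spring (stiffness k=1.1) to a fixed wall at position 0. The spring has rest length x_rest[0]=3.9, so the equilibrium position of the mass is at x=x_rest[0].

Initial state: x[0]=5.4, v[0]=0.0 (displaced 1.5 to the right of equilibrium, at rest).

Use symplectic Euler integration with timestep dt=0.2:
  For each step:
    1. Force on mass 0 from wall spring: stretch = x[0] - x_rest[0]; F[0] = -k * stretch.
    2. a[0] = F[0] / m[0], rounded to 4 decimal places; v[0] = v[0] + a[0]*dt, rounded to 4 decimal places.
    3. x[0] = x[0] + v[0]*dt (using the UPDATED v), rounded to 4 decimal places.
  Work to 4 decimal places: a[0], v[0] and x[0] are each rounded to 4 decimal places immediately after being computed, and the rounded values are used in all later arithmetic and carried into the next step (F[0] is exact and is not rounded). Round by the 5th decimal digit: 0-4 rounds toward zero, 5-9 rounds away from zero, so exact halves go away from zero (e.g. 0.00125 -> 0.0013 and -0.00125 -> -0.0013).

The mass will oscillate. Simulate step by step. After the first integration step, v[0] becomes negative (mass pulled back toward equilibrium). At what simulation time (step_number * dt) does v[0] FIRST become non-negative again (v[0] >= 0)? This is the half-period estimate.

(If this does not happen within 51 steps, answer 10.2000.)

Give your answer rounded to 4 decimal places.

Step 0: x=[5.4000] v=[0.0000]
Step 1: x=[5.3492] v=[-0.2538]
Step 2: x=[5.2494] v=[-0.4990]
Step 3: x=[5.1039] v=[-0.7274]
Step 4: x=[4.9177] v=[-0.9311]
Step 5: x=[4.6970] v=[-1.1033]
Step 6: x=[4.4494] v=[-1.2382]
Step 7: x=[4.1832] v=[-1.3312]
Step 8: x=[3.9074] v=[-1.3791]
Step 9: x=[3.6313] v=[-1.3804]
Step 10: x=[3.3643] v=[-1.3349]
Step 11: x=[3.1155] v=[-1.2442]
Step 12: x=[2.8932] v=[-1.1114]
Step 13: x=[2.7050] v=[-0.9410]
Step 14: x=[2.5572] v=[-0.7388]
Step 15: x=[2.4549] v=[-0.5116]
Step 16: x=[2.4015] v=[-0.2670]
Step 17: x=[2.3988] v=[-0.0134]
Step 18: x=[2.4469] v=[0.2406]
First v>=0 after going negative at step 18, time=3.6000

Answer: 3.6000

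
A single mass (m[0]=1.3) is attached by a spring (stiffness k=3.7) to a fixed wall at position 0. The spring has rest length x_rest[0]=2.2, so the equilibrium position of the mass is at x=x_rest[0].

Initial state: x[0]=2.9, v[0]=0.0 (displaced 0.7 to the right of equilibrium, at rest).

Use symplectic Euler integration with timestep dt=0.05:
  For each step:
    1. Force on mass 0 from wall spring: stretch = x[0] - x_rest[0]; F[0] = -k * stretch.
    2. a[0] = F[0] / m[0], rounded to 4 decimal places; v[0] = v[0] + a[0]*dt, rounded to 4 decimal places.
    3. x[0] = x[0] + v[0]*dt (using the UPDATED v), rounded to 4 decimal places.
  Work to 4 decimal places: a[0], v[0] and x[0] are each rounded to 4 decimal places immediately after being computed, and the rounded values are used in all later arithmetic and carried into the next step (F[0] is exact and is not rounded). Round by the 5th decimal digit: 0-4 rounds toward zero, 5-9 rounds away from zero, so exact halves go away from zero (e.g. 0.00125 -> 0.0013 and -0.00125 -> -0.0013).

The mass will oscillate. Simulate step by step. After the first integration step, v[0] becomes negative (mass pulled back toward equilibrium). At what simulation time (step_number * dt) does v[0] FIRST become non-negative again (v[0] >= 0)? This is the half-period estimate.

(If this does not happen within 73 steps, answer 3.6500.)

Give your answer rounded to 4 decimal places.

Step 0: x=[2.9000] v=[0.0000]
Step 1: x=[2.8950] v=[-0.0996]
Step 2: x=[2.8851] v=[-0.1985]
Step 3: x=[2.8703] v=[-0.2960]
Step 4: x=[2.8507] v=[-0.3914]
Step 5: x=[2.8265] v=[-0.4840]
Step 6: x=[2.7978] v=[-0.5732]
Step 7: x=[2.7649] v=[-0.6583]
Step 8: x=[2.7280] v=[-0.7387]
Step 9: x=[2.6873] v=[-0.8138]
Step 10: x=[2.6431] v=[-0.8831]
Step 11: x=[2.5958] v=[-0.9462]
Step 12: x=[2.5457] v=[-1.0025]
Step 13: x=[2.4931] v=[-1.0517]
Step 14: x=[2.4384] v=[-1.0934]
Step 15: x=[2.3820] v=[-1.1273]
Step 16: x=[2.3243] v=[-1.1532]
Step 17: x=[2.2658] v=[-1.1709]
Step 18: x=[2.2068] v=[-1.1803]
Step 19: x=[2.1477] v=[-1.1813]
Step 20: x=[2.0890] v=[-1.1739]
Step 21: x=[2.0311] v=[-1.1581]
Step 22: x=[1.9744] v=[-1.1341]
Step 23: x=[1.9193] v=[-1.1020]
Step 24: x=[1.8662] v=[-1.0621]
Step 25: x=[1.8155] v=[-1.0146]
Step 26: x=[1.7675] v=[-0.9599]
Step 27: x=[1.7226] v=[-0.8984]
Step 28: x=[1.6811] v=[-0.8305]
Step 29: x=[1.6433] v=[-0.7567]
Step 30: x=[1.6094] v=[-0.6775]
Step 31: x=[1.5797] v=[-0.5935]
Step 32: x=[1.5544] v=[-0.5052]
Step 33: x=[1.5337] v=[-0.4133]
Step 34: x=[1.5178] v=[-0.3185]
Step 35: x=[1.5067] v=[-0.2214]
Step 36: x=[1.5006] v=[-0.1227]
Step 37: x=[1.4994] v=[-0.0232]
Step 38: x=[1.5032] v=[0.0765]
First v>=0 after going negative at step 38, time=1.9000

Answer: 1.9000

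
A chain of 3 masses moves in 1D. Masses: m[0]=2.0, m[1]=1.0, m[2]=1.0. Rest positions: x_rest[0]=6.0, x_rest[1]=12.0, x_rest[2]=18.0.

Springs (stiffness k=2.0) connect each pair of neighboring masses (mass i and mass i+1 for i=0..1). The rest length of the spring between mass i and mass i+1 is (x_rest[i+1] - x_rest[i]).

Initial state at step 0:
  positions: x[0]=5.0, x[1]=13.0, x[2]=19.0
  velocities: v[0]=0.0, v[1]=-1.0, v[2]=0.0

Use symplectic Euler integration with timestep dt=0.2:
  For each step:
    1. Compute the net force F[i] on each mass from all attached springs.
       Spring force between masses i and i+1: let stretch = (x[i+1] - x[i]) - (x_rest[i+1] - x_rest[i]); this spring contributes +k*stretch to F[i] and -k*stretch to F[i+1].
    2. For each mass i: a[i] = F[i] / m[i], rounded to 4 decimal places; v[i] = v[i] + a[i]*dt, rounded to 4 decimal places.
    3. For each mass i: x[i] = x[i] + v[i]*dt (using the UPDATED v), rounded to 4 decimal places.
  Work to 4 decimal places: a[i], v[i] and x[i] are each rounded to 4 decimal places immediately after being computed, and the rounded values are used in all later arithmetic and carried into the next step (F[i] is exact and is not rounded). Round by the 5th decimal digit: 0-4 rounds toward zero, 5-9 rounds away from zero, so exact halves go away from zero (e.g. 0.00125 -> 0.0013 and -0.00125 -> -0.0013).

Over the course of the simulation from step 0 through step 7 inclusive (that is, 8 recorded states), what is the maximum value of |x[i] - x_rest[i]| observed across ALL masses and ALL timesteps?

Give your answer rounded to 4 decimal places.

Answer: 1.0571

Derivation:
Step 0: x=[5.0000 13.0000 19.0000] v=[0.0000 -1.0000 0.0000]
Step 1: x=[5.0800 12.6400 19.0000] v=[0.4000 -1.8000 0.0000]
Step 2: x=[5.2224 12.1840 18.9712] v=[0.7120 -2.2800 -0.1440]
Step 3: x=[5.4033 11.7140 18.8794] v=[0.9043 -2.3498 -0.4589]
Step 4: x=[5.5966 11.3124 18.6944] v=[0.9664 -2.0079 -0.9251]
Step 5: x=[5.7785 11.0441 18.3988] v=[0.9096 -1.3414 -1.4779]
Step 6: x=[5.9310 10.9429 17.9948] v=[0.7627 -0.5058 -2.0198]
Step 7: x=[6.0440 11.0049 17.5067] v=[0.5651 0.3102 -2.4406]
Max displacement = 1.0571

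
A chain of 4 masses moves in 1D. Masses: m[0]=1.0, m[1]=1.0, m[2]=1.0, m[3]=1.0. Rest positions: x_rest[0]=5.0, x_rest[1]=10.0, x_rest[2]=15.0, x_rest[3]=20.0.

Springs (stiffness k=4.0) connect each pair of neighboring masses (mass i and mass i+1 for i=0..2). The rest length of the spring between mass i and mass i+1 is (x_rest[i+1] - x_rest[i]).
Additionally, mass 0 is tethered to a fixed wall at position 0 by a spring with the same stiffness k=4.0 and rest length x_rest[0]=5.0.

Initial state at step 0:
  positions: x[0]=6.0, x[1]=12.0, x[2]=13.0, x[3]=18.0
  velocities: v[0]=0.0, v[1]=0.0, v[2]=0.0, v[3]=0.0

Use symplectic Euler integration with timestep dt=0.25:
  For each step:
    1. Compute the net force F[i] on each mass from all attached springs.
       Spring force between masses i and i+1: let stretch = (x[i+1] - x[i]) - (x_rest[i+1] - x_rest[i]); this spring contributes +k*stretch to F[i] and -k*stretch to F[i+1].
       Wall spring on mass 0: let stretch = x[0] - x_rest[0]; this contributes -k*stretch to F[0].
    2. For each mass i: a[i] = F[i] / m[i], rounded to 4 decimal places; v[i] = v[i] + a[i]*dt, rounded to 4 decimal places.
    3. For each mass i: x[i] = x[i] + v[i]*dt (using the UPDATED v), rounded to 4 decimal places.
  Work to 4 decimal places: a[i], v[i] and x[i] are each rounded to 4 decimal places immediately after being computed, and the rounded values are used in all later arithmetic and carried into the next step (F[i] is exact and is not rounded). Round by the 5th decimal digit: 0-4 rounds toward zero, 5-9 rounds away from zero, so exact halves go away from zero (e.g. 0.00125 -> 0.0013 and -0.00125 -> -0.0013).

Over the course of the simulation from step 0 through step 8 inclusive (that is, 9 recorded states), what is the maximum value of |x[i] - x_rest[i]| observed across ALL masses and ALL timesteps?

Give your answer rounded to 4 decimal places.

Answer: 2.4679

Derivation:
Step 0: x=[6.0000 12.0000 13.0000 18.0000] v=[0.0000 0.0000 0.0000 0.0000]
Step 1: x=[6.0000 10.7500 14.0000 18.0000] v=[0.0000 -5.0000 4.0000 0.0000]
Step 2: x=[5.6875 9.1250 15.1875 18.2500] v=[-1.2500 -6.5000 4.7500 1.0000]
Step 3: x=[4.8125 8.1563 15.6250 18.9844] v=[-3.5000 -3.8750 1.7500 2.9375]
Step 4: x=[3.5703 8.2188 15.0352 20.1289] v=[-4.9687 0.2499 -2.3593 4.5781]
Step 5: x=[2.5977 8.8233 14.0147 21.2500] v=[-3.8905 2.4178 -4.0820 4.4844]
Step 6: x=[2.5321 9.1692 13.5052 21.8123] v=[-0.2626 1.3836 -2.0381 2.2491]
Step 7: x=[3.4927 8.9398 13.9885 21.5478] v=[3.8424 -0.9175 1.9330 -1.0580]
Step 8: x=[4.9419 8.6108 15.0994 20.6435] v=[5.7968 -1.3159 4.4436 -3.6173]
Max displacement = 2.4679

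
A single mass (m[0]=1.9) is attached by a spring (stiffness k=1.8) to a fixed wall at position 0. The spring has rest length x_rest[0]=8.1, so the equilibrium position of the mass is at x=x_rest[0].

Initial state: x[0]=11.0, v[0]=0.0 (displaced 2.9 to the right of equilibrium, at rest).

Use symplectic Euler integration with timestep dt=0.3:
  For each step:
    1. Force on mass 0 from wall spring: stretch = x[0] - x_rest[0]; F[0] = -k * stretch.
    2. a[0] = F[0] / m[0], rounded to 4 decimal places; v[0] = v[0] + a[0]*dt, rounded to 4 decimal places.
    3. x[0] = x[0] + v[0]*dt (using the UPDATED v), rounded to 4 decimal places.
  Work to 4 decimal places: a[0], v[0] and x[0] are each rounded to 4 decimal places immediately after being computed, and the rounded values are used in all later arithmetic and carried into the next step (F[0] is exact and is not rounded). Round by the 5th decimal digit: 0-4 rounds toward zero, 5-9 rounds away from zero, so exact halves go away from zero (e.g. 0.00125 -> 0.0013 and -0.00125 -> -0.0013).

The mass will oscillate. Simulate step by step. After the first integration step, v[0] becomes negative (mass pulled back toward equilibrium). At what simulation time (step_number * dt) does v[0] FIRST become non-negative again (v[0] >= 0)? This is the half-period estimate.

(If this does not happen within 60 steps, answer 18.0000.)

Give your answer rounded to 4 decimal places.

Answer: 3.3000

Derivation:
Step 0: x=[11.0000] v=[0.0000]
Step 1: x=[10.7527] v=[-0.8242]
Step 2: x=[10.2793] v=[-1.5781]
Step 3: x=[9.6201] v=[-2.1975]
Step 4: x=[8.8313] v=[-2.6295]
Step 5: x=[7.9801] v=[-2.8373]
Step 6: x=[7.1391] v=[-2.8032]
Step 7: x=[6.3801] v=[-2.5301]
Step 8: x=[5.7677] v=[-2.0413]
Step 9: x=[5.3542] v=[-1.3785]
Step 10: x=[5.1748] v=[-0.5981]
Step 11: x=[5.2448] v=[0.2333]
First v>=0 after going negative at step 11, time=3.3000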